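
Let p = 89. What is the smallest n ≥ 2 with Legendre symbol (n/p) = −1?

3

(2/89) = +1, so 2 is a residue.
(3/89) = −1, so 3 is the smallest positive non-residue mod 89.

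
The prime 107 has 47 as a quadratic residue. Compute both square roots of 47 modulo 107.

Since 107 ≡ 3 (mod 4), a square root of 47 is 47^((107+1)/4) = 47^27 mod 107.
Repeated squaring: 47^2≡69, 47^4≡53, 47^8≡27, 47^16≡87 (mod 107).
47^27 = 47^(16+8+2+1) ≡ 49 (mod 107).
Check: 49² = 2401 ≡ 47 (mod 107). The two roots are 49 and 58.

49, 58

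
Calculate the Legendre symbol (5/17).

Reciprocity: 5 ≡ 1 and 17 ≡ 1 (mod 4), so (5/17) = +(17/5).
Reduce top mod 5: now compute (2/5).
Pull out 2: since 5 ≡ 5 (mod 8), (2/5) = -1.
Reached (1/5) = 1. Collecting the sign flips along the way, the symbol is -1.

-1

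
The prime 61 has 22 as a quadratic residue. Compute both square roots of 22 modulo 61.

12, 49

61 ≡ 1 (mod 4), so we find a root by search.
Trying successive values, 12² = 144 ≡ 22 (mod 61). The other root is 61 − 12 = 49.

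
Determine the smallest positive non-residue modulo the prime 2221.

(2/2221) = −1, so 2 is the smallest positive non-residue mod 2221.

2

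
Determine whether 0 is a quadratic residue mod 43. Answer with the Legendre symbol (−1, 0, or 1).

0

Top reduces to 0: gcd > 1, so the symbol is 0.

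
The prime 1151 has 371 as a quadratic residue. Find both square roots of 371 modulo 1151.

109, 1042

Since 1151 ≡ 3 (mod 4), a square root of 371 is 371^((1151+1)/4) = 371^288 mod 1151.
Repeated squaring: 371^2≡672, 371^4≡392, 371^8≡581, 371^16≡318, 371^32≡987, 371^64≡423, 371^128≡524, 371^256≡638 (mod 1151).
371^288 = 371^(256+32) ≡ 109 (mod 1151).
Check: 109² = 11881 ≡ 371 (mod 1151). The two roots are 109 and 1042.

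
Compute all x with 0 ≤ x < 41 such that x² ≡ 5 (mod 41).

41 ≡ 1 (mod 4), so we find a root by search.
Trying successive values, 13² = 169 ≡ 5 (mod 41). The other root is 41 − 13 = 28.

13, 28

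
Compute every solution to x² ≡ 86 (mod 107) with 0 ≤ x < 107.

Since 107 ≡ 3 (mod 4), a square root of 86 is 86^((107+1)/4) = 86^27 mod 107.
Repeated squaring: 86^2≡13, 86^4≡62, 86^8≡99, 86^16≡64 (mod 107).
86^27 = 86^(16+8+2+1) ≡ 34 (mod 107).
Check: 34² = 1156 ≡ 86 (mod 107). The two roots are 34 and 73.

34, 73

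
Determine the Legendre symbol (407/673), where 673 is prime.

Euler's criterion: (407/673) ≡ 407^336 (mod 673).
407^2 ≡ 91 (mod 673)
407^4 ≡ 205 (mod 673)
407^8 ≡ 299 (mod 673)
407^16 ≡ 565 (mod 673)
407^32 ≡ 223 (mod 673)
407^64 ≡ 600 (mod 673)
407^128 ≡ 618 (mod 673)
407^256 ≡ 333 (mod 673)
407^336 = 407^(256+64+16) ≡ 672 (mod 673).
Result is 672 ≡ −1, so (407/673) = −1.

-1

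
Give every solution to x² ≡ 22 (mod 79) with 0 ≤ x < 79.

Since 79 ≡ 3 (mod 4), a square root of 22 is 22^((79+1)/4) = 22^20 mod 79.
Repeated squaring: 22^2≡10, 22^4≡21, 22^8≡46, 22^16≡62 (mod 79).
22^20 = 22^(16+4) ≡ 38 (mod 79).
Check: 38² = 1444 ≡ 22 (mod 79). The two roots are 38 and 41.

38, 41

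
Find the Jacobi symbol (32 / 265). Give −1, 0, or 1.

Pull out 2^5: since 265 ≡ 1 (mod 8), (2/265) = +1, so (2/265)^5 = +1.
Reached (1/265) = 1. Collecting the sign flips along the way, the symbol is +1.

1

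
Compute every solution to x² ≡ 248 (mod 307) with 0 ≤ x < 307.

Since 307 ≡ 3 (mod 4), a square root of 248 is 248^((307+1)/4) = 248^77 mod 307.
Repeated squaring: 248^2≡104, 248^4≡71, 248^8≡129, 248^16≡63, 248^32≡285, 248^64≡177 (mod 307).
248^77 = 248^(64+8+4+1) ≡ 255 (mod 307).
Check: 255² = 65025 ≡ 248 (mod 307). The two roots are 52 and 255.

52, 255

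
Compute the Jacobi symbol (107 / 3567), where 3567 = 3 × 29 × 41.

Reciprocity: 107 ≡ 3 and 3567 ≡ 3 (mod 4), so (107/3567) = −(3567/107).
Reduce top mod 107: now compute (36/107).
Pull out 2^2: since 107 ≡ 3 (mod 8), (2/107) = -1, so (2/107)^2 = +1.
Reciprocity: 9 ≡ 1 and 107 ≡ 3 (mod 4), so (9/107) = +(107/9).
Reduce top mod 9: now compute (8/9).
Pull out 2^3: since 9 ≡ 1 (mod 8), (2/9) = +1, so (2/9)^3 = +1.
Reached (1/9) = 1. Collecting the sign flips along the way, the symbol is -1.

-1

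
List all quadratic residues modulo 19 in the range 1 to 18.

1 4 5 6 7 9 11 16 17

Square k = 1,…,9 (k and 19−k give the same square):
1²=1, 2²=4, 3²=9, 4²=16, 5²≡6, 6²≡17, 7²≡11, 8²≡7, 9²≡5 (mod 19).
So the quadratic residues mod 19 are {1, 4, 5, 6, 7, 9, 11, 16, 17}.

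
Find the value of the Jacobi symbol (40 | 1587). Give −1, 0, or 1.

1

Pull out 2^3: since 1587 ≡ 3 (mod 8), (2/1587) = -1, so (2/1587)^3 = -1.
Reciprocity: 5 ≡ 1 and 1587 ≡ 3 (mod 4), so (5/1587) = +(1587/5).
Reduce top mod 5: now compute (2/5).
Pull out 2: since 5 ≡ 5 (mod 8), (2/5) = -1.
Reached (1/5) = 1. Collecting the sign flips along the way, the symbol is +1.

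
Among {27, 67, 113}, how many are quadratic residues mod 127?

1

(27/127) = -1 → non-residue.
(67/127) = -1 → non-residue.
(113/127) = +1 → QR.
Total quadratic residues among the 3: 1.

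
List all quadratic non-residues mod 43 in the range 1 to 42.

2, 3, 5, 7, 8, 12, 18, 19, 20, 22, 26, 27, 28, 29, 30, 32, 33, 34, 37, 39, 42

Square k = 1,…,21 (k and 43−k give the same square):
1²=1, 2²=4, 3²=9, 4²=16, 5²=25, 6²=36, 7²≡6, 8²≡21, 9²≡38, 10²≡14, 11²≡35, 12²≡15, 13²≡40, 14²≡24, 15²≡10, 16²≡41, 17²≡31, 18²≡23, 19²≡17, 20²≡13, 21²≡11 (mod 43).
The residues are {1, 4, 6, 9, 10, 11, 13, 14, 15, 16, 17, 21, 23, 24, 25, 31, 35, 36, 38, 40, 41}; the non-residues are the remaining 21 nonzero classes.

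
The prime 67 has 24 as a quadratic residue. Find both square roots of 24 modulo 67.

15, 52

Since 67 ≡ 3 (mod 4), a square root of 24 is 24^((67+1)/4) = 24^17 mod 67.
Repeated squaring: 24^2≡40, 24^4≡59, 24^8≡64, 24^16≡9 (mod 67).
24^17 = 24^(16+1) ≡ 15 (mod 67).
Check: 15² = 225 ≡ 24 (mod 67). The two roots are 15 and 52.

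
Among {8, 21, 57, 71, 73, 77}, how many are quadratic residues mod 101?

(8/101) = -1 → non-residue.
(21/101) = +1 → QR.
(57/101) = -1 → non-residue.
(71/101) = +1 → QR.
(73/101) = -1 → non-residue.
(77/101) = +1 → QR.
Total quadratic residues among the 6: 3.

3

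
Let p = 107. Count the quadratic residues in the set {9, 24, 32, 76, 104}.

2

(9/107) = +1 → QR.
(24/107) = -1 → non-residue.
(32/107) = -1 → non-residue.
(76/107) = +1 → QR.
(104/107) = -1 → non-residue.
Total quadratic residues among the 5: 2.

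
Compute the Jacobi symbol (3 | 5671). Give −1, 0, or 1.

Reciprocity: 3 ≡ 3 and 5671 ≡ 3 (mod 4), so (3/5671) = −(5671/3).
Reduce top mod 3: now compute (1/3).
Reached (1/3) = 1. Collecting the sign flips along the way, the symbol is -1.

-1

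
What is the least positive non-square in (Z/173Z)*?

(2/173) = −1, so 2 is the smallest positive non-residue mod 173.

2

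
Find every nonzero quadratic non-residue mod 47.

Square k = 1,…,23 (k and 47−k give the same square):
1²=1, 2²=4, 3²=9, 4²=16, 5²=25, 6²=36, 7²≡2, 8²≡17, 9²≡34, 10²≡6, 11²≡27, 12²≡3, 13²≡28, 14²≡8, 15²≡37, 16²≡21, 17²≡7, 18²≡42, 19²≡32, 20²≡24, 21²≡18, 22²≡14, 23²≡12 (mod 47).
The residues are {1, 2, 3, 4, 6, 7, 8, 9, 12, 14, 16, 17, 18, 21, 24, 25, 27, 28, 32, 34, 36, 37, 42}; the non-residues are the remaining 23 nonzero classes.

5, 10, 11, 13, 15, 19, 20, 22, 23, 26, 29, 30, 31, 33, 35, 38, 39, 40, 41, 43, 44, 45, 46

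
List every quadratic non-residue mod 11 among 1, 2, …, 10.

2, 6, 7, 8, 10

Square k = 1,…,5 (k and 11−k give the same square):
1²=1, 2²=4, 3²=9, 4²≡5, 5²≡3 (mod 11).
The residues are {1, 3, 4, 5, 9}; the non-residues are the remaining 5 nonzero classes.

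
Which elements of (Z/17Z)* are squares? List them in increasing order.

1 2 4 8 9 13 15 16

Square k = 1,…,8 (k and 17−k give the same square):
1²=1, 2²=4, 3²=9, 4²=16, 5²≡8, 6²≡2, 7²≡15, 8²≡13 (mod 17).
So the quadratic residues mod 17 are {1, 2, 4, 8, 9, 13, 15, 16}.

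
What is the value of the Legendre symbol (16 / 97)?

1

Euler's criterion: (16/97) ≡ 16^48 (mod 97).
16^2 ≡ 62 (mod 97)
16^4 ≡ 61 (mod 97)
16^8 ≡ 35 (mod 97)
16^16 ≡ 61 (mod 97)
16^32 ≡ 35 (mod 97)
16^48 = 16^(32+16) ≡ 1 (mod 97).
Result is 1, so (16/97) = 1.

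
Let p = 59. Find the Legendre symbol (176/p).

First reduce: 176 ≡ 58 (mod 59).
Pull out 2: since 59 ≡ 3 (mod 8), (2/59) = -1.
Reciprocity: 29 ≡ 1 and 59 ≡ 3 (mod 4), so (29/59) = +(59/29).
Reduce top mod 29: now compute (1/29).
Reached (1/29) = 1. Collecting the sign flips along the way, the symbol is -1.

-1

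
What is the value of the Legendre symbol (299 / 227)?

Euler's criterion: (299/227) ≡ 72^113 (mod 227).
72^2 ≡ 190 (mod 227)
72^4 ≡ 7 (mod 227)
72^8 ≡ 49 (mod 227)
72^16 ≡ 131 (mod 227)
72^32 ≡ 136 (mod 227)
72^64 ≡ 109 (mod 227)
72^113 = 72^(64+32+16+1) ≡ 226 (mod 227).
Result is 226 ≡ −1, so (299/227) = −1.

-1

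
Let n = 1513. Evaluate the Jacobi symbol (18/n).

1

Pull out 2: since 1513 ≡ 1 (mod 8), (2/1513) = +1.
Reciprocity: 9 ≡ 1 and 1513 ≡ 1 (mod 4), so (9/1513) = +(1513/9).
Reduce top mod 9: now compute (1/9).
Reached (1/9) = 1. Collecting the sign flips along the way, the symbol is +1.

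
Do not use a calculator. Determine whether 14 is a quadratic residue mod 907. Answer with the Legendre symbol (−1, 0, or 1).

Euler's criterion: (14/907) ≡ 14^453 (mod 907).
14^2 ≡ 196 (mod 907)
14^4 ≡ 322 (mod 907)
14^8 ≡ 286 (mod 907)
14^16 ≡ 166 (mod 907)
14^32 ≡ 346 (mod 907)
14^64 ≡ 899 (mod 907)
14^128 ≡ 64 (mod 907)
14^256 ≡ 468 (mod 907)
14^453 = 14^(256+128+64+4+1) ≡ 1 (mod 907).
Result is 1, so (14/907) = 1.

1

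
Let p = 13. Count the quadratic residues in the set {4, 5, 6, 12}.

2

(4/13) = +1 → QR.
(5/13) = -1 → non-residue.
(6/13) = -1 → non-residue.
(12/13) = +1 → QR.
Total quadratic residues among the 4: 2.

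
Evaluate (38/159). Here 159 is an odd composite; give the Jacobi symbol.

-1

Pull out 2: since 159 ≡ 7 (mod 8), (2/159) = +1.
Reciprocity: 19 ≡ 3 and 159 ≡ 3 (mod 4), so (19/159) = −(159/19).
Reduce top mod 19: now compute (7/19).
Reciprocity: 7 ≡ 3 and 19 ≡ 3 (mod 4), so (7/19) = −(19/7).
Reduce top mod 7: now compute (5/7).
Reciprocity: 5 ≡ 1 and 7 ≡ 3 (mod 4), so (5/7) = +(7/5).
Reduce top mod 5: now compute (2/5).
Pull out 2: since 5 ≡ 5 (mod 8), (2/5) = -1.
Reached (1/5) = 1. Collecting the sign flips along the way, the symbol is -1.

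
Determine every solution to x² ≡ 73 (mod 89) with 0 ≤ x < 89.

42, 47

89 ≡ 1 (mod 4), so we find a root by search.
Trying successive values, 42² = 1764 ≡ 73 (mod 89). The other root is 89 − 42 = 47.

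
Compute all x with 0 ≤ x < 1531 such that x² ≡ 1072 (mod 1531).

Since 1531 ≡ 3 (mod 4), a square root of 1072 is 1072^((1531+1)/4) = 1072^383 mod 1531.
Repeated squaring: 1072^2≡934, 1072^4≡1217, 1072^8≡612, 1072^16≡980, 1072^32≡463, 1072^64≡29, 1072^128≡841, 1072^256≡1490 (mod 1531).
1072^383 = 1072^(256+64+32+16+8+4+2+1) ≡ 909 (mod 1531).
Check: 909² = 826281 ≡ 1072 (mod 1531). The two roots are 622 and 909.

622, 909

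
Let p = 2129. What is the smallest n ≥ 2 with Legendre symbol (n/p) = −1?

3

(2/2129) = +1, so 2 is a residue.
(3/2129) = −1, so 3 is the smallest positive non-residue mod 2129.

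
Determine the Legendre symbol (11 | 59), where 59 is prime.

-1

Euler's criterion: (11/59) ≡ 11^29 (mod 59).
11^2 ≡ 3 (mod 59)
11^4 ≡ 9 (mod 59)
11^8 ≡ 22 (mod 59)
11^16 ≡ 12 (mod 59)
11^29 = 11^(16+8+4+1) ≡ 58 (mod 59).
Result is 58 ≡ −1, so (11/59) = −1.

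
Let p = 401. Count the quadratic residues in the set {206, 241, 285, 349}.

(206/401) = +1 → QR.
(241/401) = +1 → QR.
(285/401) = +1 → QR.
(349/401) = -1 → non-residue.
Total quadratic residues among the 4: 3.

3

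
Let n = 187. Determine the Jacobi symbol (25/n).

1

Reciprocity: 25 ≡ 1 and 187 ≡ 3 (mod 4), so (25/187) = +(187/25).
Reduce top mod 25: now compute (12/25).
Pull out 2^2: since 25 ≡ 1 (mod 8), (2/25) = +1, so (2/25)^2 = +1.
Reciprocity: 3 ≡ 3 and 25 ≡ 1 (mod 4), so (3/25) = +(25/3).
Reduce top mod 3: now compute (1/3).
Reached (1/3) = 1. Collecting the sign flips along the way, the symbol is +1.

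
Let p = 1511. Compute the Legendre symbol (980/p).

1

Pull out 2^2: since 1511 ≡ 7 (mod 8), (2/1511) = +1, so (2/1511)^2 = +1.
Reciprocity: 245 ≡ 1 and 1511 ≡ 3 (mod 4), so (245/1511) = +(1511/245).
Reduce top mod 245: now compute (41/245).
Reciprocity: 41 ≡ 1 and 245 ≡ 1 (mod 4), so (41/245) = +(245/41).
Reduce top mod 41: now compute (40/41).
Pull out 2^3: since 41 ≡ 1 (mod 8), (2/41) = +1, so (2/41)^3 = +1.
Reciprocity: 5 ≡ 1 and 41 ≡ 1 (mod 4), so (5/41) = +(41/5).
Reduce top mod 5: now compute (1/5).
Reached (1/5) = 1. Collecting the sign flips along the way, the symbol is +1.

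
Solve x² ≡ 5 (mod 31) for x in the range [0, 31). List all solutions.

6, 25

Since 31 ≡ 3 (mod 4), a square root of 5 is 5^((31+1)/4) = 5^8 mod 31.
Repeated squaring: 5^2≡25, 5^4≡5, 5^8≡25 (mod 31).
5^8 = 5^(8) ≡ 25 (mod 31).
Check: 25² = 625 ≡ 5 (mod 31). The two roots are 6 and 25.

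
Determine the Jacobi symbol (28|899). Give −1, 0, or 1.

Pull out 2^2: since 899 ≡ 3 (mod 8), (2/899) = -1, so (2/899)^2 = +1.
Reciprocity: 7 ≡ 3 and 899 ≡ 3 (mod 4), so (7/899) = −(899/7).
Reduce top mod 7: now compute (3/7).
Reciprocity: 3 ≡ 3 and 7 ≡ 3 (mod 4), so (3/7) = −(7/3).
Reduce top mod 3: now compute (1/3).
Reached (1/3) = 1. Collecting the sign flips along the way, the symbol is +1.

1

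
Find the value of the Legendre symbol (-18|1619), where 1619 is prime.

First reduce: -18 ≡ 1601 (mod 1619).
Reciprocity: 1601 ≡ 1 and 1619 ≡ 3 (mod 4), so (1601/1619) = +(1619/1601).
Reduce top mod 1601: now compute (18/1601).
Pull out 2: since 1601 ≡ 1 (mod 8), (2/1601) = +1.
Reciprocity: 9 ≡ 1 and 1601 ≡ 1 (mod 4), so (9/1601) = +(1601/9).
Reduce top mod 9: now compute (8/9).
Pull out 2^3: since 9 ≡ 1 (mod 8), (2/9) = +1, so (2/9)^3 = +1.
Reached (1/9) = 1. Collecting the sign flips along the way, the symbol is +1.

1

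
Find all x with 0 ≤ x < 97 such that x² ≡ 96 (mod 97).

97 ≡ 1 (mod 4), so we find a root by search.
Trying successive values, 22² = 484 ≡ 96 (mod 97). The other root is 97 − 22 = 75.

22, 75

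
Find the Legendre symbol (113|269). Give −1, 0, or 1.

-1

Euler's criterion: (113/269) ≡ 113^134 (mod 269).
113^2 ≡ 126 (mod 269)
113^4 ≡ 5 (mod 269)
113^8 ≡ 25 (mod 269)
113^16 ≡ 87 (mod 269)
113^32 ≡ 37 (mod 269)
113^64 ≡ 24 (mod 269)
113^128 ≡ 38 (mod 269)
113^134 = 113^(128+4+2) ≡ 268 (mod 269).
Result is 268 ≡ −1, so (113/269) = −1.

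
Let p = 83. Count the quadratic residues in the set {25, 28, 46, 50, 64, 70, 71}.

4

(25/83) = +1 → QR.
(28/83) = +1 → QR.
(46/83) = -1 → non-residue.
(50/83) = -1 → non-residue.
(64/83) = +1 → QR.
(70/83) = +1 → QR.
(71/83) = -1 → non-residue.
Total quadratic residues among the 7: 4.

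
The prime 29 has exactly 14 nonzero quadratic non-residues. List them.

Square k = 1,…,14 (k and 29−k give the same square):
1²=1, 2²=4, 3²=9, 4²=16, 5²=25, 6²≡7, 7²≡20, 8²≡6, 9²≡23, 10²≡13, 11²≡5, 12²≡28, 13²≡24, 14²≡22 (mod 29).
The residues are {1, 4, 5, 6, 7, 9, 13, 16, 20, 22, 23, 24, 25, 28}; the non-residues are the remaining 14 nonzero classes.

2,3,8,10,11,12,14,15,17,18,19,21,26,27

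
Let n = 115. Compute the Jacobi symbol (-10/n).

First reduce: -10 ≡ 105 (mod 115).
Reciprocity: 105 ≡ 1 and 115 ≡ 3 (mod 4), so (105/115) = +(115/105).
Reduce top mod 105: now compute (10/105).
Pull out 2: since 105 ≡ 1 (mod 8), (2/105) = +1.
Reciprocity: 5 ≡ 1 and 105 ≡ 1 (mod 4), so (5/105) = +(105/5).
Reduce top mod 5: now compute (0/5).
Top reduces to 0: gcd > 1, so the symbol is 0.

0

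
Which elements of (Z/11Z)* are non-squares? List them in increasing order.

2, 6, 7, 8, 10

Square k = 1,…,5 (k and 11−k give the same square):
1²=1, 2²=4, 3²=9, 4²≡5, 5²≡3 (mod 11).
The residues are {1, 3, 4, 5, 9}; the non-residues are the remaining 5 nonzero classes.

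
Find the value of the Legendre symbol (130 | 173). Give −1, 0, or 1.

Pull out 2: since 173 ≡ 5 (mod 8), (2/173) = -1.
Reciprocity: 65 ≡ 1 and 173 ≡ 1 (mod 4), so (65/173) = +(173/65).
Reduce top mod 65: now compute (43/65).
Reciprocity: 43 ≡ 3 and 65 ≡ 1 (mod 4), so (43/65) = +(65/43).
Reduce top mod 43: now compute (22/43).
Pull out 2: since 43 ≡ 3 (mod 8), (2/43) = -1.
Reciprocity: 11 ≡ 3 and 43 ≡ 3 (mod 4), so (11/43) = −(43/11).
Reduce top mod 11: now compute (10/11).
Pull out 2: since 11 ≡ 3 (mod 8), (2/11) = -1.
Reciprocity: 5 ≡ 1 and 11 ≡ 3 (mod 4), so (5/11) = +(11/5).
Reduce top mod 5: now compute (1/5).
Reached (1/5) = 1. Collecting the sign flips along the way, the symbol is +1.

1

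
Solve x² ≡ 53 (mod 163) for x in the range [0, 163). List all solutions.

Since 163 ≡ 3 (mod 4), a square root of 53 is 53^((163+1)/4) = 53^41 mod 163.
Repeated squaring: 53^2≡38, 53^4≡140, 53^8≡40, 53^16≡133, 53^32≡85 (mod 163).
53^41 = 53^(32+8+1) ≡ 85 (mod 163).
Check: 85² = 7225 ≡ 53 (mod 163). The two roots are 78 and 85.

78, 85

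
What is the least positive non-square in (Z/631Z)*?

3

(2/631) = +1, so 2 is a residue.
(3/631) = −1, so 3 is the smallest positive non-residue mod 631.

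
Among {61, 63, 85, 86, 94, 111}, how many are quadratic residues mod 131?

3

(61/131) = +1 → QR.
(63/131) = +1 → QR.
(85/131) = -1 → non-residue.
(86/131) = -1 → non-residue.
(94/131) = +1 → QR.
(111/131) = -1 → non-residue.
Total quadratic residues among the 6: 3.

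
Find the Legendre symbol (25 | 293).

1

Reciprocity: 25 ≡ 1 and 293 ≡ 1 (mod 4), so (25/293) = +(293/25).
Reduce top mod 25: now compute (18/25).
Pull out 2: since 25 ≡ 1 (mod 8), (2/25) = +1.
Reciprocity: 9 ≡ 1 and 25 ≡ 1 (mod 4), so (9/25) = +(25/9).
Reduce top mod 9: now compute (7/9).
Reciprocity: 7 ≡ 3 and 9 ≡ 1 (mod 4), so (7/9) = +(9/7).
Reduce top mod 7: now compute (2/7).
Pull out 2: since 7 ≡ 7 (mod 8), (2/7) = +1.
Reached (1/7) = 1. Collecting the sign flips along the way, the symbol is +1.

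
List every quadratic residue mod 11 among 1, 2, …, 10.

Square k = 1,…,5 (k and 11−k give the same square):
1²=1, 2²=4, 3²=9, 4²≡5, 5²≡3 (mod 11).
So the quadratic residues mod 11 are {1, 3, 4, 5, 9}.

1 3 4 5 9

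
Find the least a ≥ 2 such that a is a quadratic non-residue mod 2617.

5

(2/2617) = +1, so 2 is a residue.
(3/2617) = +1, so 3 is a residue.
(4/2617) = +1, so 4 is a residue.
(5/2617) = −1, so 5 is the smallest positive non-residue mod 2617.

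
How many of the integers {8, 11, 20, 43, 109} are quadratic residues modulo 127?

2

(8/127) = +1 → QR.
(11/127) = +1 → QR.
(20/127) = -1 → non-residue.
(43/127) = -1 → non-residue.
(109/127) = -1 → non-residue.
Total quadratic residues among the 5: 2.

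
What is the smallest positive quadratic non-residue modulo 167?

(2/167) = +1, so 2 is a residue.
(3/167) = +1, so 3 is a residue.
(4/167) = +1, so 4 is a residue.
(5/167) = −1, so 5 is the smallest positive non-residue mod 167.

5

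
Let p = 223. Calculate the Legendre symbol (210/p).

Euler's criterion: (210/223) ≡ 210^111 (mod 223).
210^2 ≡ 169 (mod 223)
210^4 ≡ 17 (mod 223)
210^8 ≡ 66 (mod 223)
210^16 ≡ 119 (mod 223)
210^32 ≡ 112 (mod 223)
210^64 ≡ 56 (mod 223)
210^111 = 210^(64+32+8+4+2+1) ≡ 1 (mod 223).
Result is 1, so (210/223) = 1.

1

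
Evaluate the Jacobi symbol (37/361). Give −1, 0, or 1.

Reciprocity: 37 ≡ 1 and 361 ≡ 1 (mod 4), so (37/361) = +(361/37).
Reduce top mod 37: now compute (28/37).
Pull out 2^2: since 37 ≡ 5 (mod 8), (2/37) = -1, so (2/37)^2 = +1.
Reciprocity: 7 ≡ 3 and 37 ≡ 1 (mod 4), so (7/37) = +(37/7).
Reduce top mod 7: now compute (2/7).
Pull out 2: since 7 ≡ 7 (mod 8), (2/7) = +1.
Reached (1/7) = 1. Collecting the sign flips along the way, the symbol is +1.

1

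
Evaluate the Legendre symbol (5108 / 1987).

First reduce: 5108 ≡ 1134 (mod 1987).
Pull out 2: since 1987 ≡ 3 (mod 8), (2/1987) = -1.
Reciprocity: 567 ≡ 3 and 1987 ≡ 3 (mod 4), so (567/1987) = −(1987/567).
Reduce top mod 567: now compute (286/567).
Pull out 2: since 567 ≡ 7 (mod 8), (2/567) = +1.
Reciprocity: 143 ≡ 3 and 567 ≡ 3 (mod 4), so (143/567) = −(567/143).
Reduce top mod 143: now compute (138/143).
Pull out 2: since 143 ≡ 7 (mod 8), (2/143) = +1.
Reciprocity: 69 ≡ 1 and 143 ≡ 3 (mod 4), so (69/143) = +(143/69).
Reduce top mod 69: now compute (5/69).
Reciprocity: 5 ≡ 1 and 69 ≡ 1 (mod 4), so (5/69) = +(69/5).
Reduce top mod 5: now compute (4/5).
Pull out 2^2: since 5 ≡ 5 (mod 8), (2/5) = -1, so (2/5)^2 = +1.
Reached (1/5) = 1. Collecting the sign flips along the way, the symbol is -1.

-1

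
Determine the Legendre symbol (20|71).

Pull out 2^2: since 71 ≡ 7 (mod 8), (2/71) = +1, so (2/71)^2 = +1.
Reciprocity: 5 ≡ 1 and 71 ≡ 3 (mod 4), so (5/71) = +(71/5).
Reduce top mod 5: now compute (1/5).
Reached (1/5) = 1. Collecting the sign flips along the way, the symbol is +1.

1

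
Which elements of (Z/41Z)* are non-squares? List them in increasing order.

Square k = 1,…,20 (k and 41−k give the same square):
1²=1, 2²=4, 3²=9, 4²=16, 5²=25, 6²=36, 7²≡8, 8²≡23, 9²≡40, 10²≡18, 11²≡39, 12²≡21, 13²≡5, 14²≡32, 15²≡20, 16²≡10, 17²≡2, 18²≡37, 19²≡33, 20²≡31 (mod 41).
The residues are {1, 2, 4, 5, 8, 9, 10, 16, 18, 20, 21, 23, 25, 31, 32, 33, 36, 37, 39, 40}; the non-residues are the remaining 20 nonzero classes.

3, 6, 7, 11, 12, 13, 14, 15, 17, 19, 22, 24, 26, 27, 28, 29, 30, 34, 35, 38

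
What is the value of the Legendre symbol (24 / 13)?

Euler's criterion: (24/13) ≡ 11^6 (mod 13).
11^2 ≡ 4 (mod 13)
11^4 ≡ 3 (mod 13)
11^6 = 11^(4+2) ≡ 12 (mod 13).
Result is 12 ≡ −1, so (24/13) = −1.

-1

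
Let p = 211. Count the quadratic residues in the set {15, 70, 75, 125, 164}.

2

(15/211) = -1 → non-residue.
(70/211) = +1 → QR.
(75/211) = -1 → non-residue.
(125/211) = +1 → QR.
(164/211) = -1 → non-residue.
Total quadratic residues among the 5: 2.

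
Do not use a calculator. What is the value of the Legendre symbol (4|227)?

1

Pull out 2^2: since 227 ≡ 3 (mod 8), (2/227) = -1, so (2/227)^2 = +1.
Reached (1/227) = 1. Collecting the sign flips along the way, the symbol is +1.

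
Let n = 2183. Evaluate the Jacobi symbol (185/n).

0

Reciprocity: 185 ≡ 1 and 2183 ≡ 3 (mod 4), so (185/2183) = +(2183/185).
Reduce top mod 185: now compute (148/185).
Pull out 2^2: since 185 ≡ 1 (mod 8), (2/185) = +1, so (2/185)^2 = +1.
Reciprocity: 37 ≡ 1 and 185 ≡ 1 (mod 4), so (37/185) = +(185/37).
Reduce top mod 37: now compute (0/37).
Top reduces to 0: gcd > 1, so the symbol is 0.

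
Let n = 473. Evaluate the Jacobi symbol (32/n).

Pull out 2^5: since 473 ≡ 1 (mod 8), (2/473) = +1, so (2/473)^5 = +1.
Reached (1/473) = 1. Collecting the sign flips along the way, the symbol is +1.

1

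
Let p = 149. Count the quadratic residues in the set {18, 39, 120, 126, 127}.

3

(18/149) = -1 → non-residue.
(39/149) = +1 → QR.
(120/149) = +1 → QR.
(126/149) = -1 → non-residue.
(127/149) = +1 → QR.
Total quadratic residues among the 5: 3.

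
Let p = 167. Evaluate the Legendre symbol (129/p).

-1

Euler's criterion: (129/167) ≡ 129^83 (mod 167).
129^2 ≡ 108 (mod 167)
129^4 ≡ 141 (mod 167)
129^8 ≡ 8 (mod 167)
129^16 ≡ 64 (mod 167)
129^32 ≡ 88 (mod 167)
129^64 ≡ 62 (mod 167)
129^83 = 129^(64+16+2+1) ≡ 166 (mod 167).
Result is 166 ≡ −1, so (129/167) = −1.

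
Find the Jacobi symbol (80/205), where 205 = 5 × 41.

Pull out 2^4: since 205 ≡ 5 (mod 8), (2/205) = -1, so (2/205)^4 = +1.
Reciprocity: 5 ≡ 1 and 205 ≡ 1 (mod 4), so (5/205) = +(205/5).
Reduce top mod 5: now compute (0/5).
Top reduces to 0: gcd > 1, so the symbol is 0.

0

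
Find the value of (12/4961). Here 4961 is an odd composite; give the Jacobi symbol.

Pull out 2^2: since 4961 ≡ 1 (mod 8), (2/4961) = +1, so (2/4961)^2 = +1.
Reciprocity: 3 ≡ 3 and 4961 ≡ 1 (mod 4), so (3/4961) = +(4961/3).
Reduce top mod 3: now compute (2/3).
Pull out 2: since 3 ≡ 3 (mod 8), (2/3) = -1.
Reached (1/3) = 1. Collecting the sign flips along the way, the symbol is -1.

-1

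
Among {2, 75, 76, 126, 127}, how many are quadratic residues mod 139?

(2/139) = -1 → non-residue.
(75/139) = -1 → non-residue.
(76/139) = -1 → non-residue.
(126/139) = -1 → non-residue.
(127/139) = +1 → QR.
Total quadratic residues among the 5: 1.

1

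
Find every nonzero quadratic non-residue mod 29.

2,3,8,10,11,12,14,15,17,18,19,21,26,27

Square k = 1,…,14 (k and 29−k give the same square):
1²=1, 2²=4, 3²=9, 4²=16, 5²=25, 6²≡7, 7²≡20, 8²≡6, 9²≡23, 10²≡13, 11²≡5, 12²≡28, 13²≡24, 14²≡22 (mod 29).
The residues are {1, 4, 5, 6, 7, 9, 13, 16, 20, 22, 23, 24, 25, 28}; the non-residues are the remaining 14 nonzero classes.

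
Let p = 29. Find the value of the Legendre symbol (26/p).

Pull out 2: since 29 ≡ 5 (mod 8), (2/29) = -1.
Reciprocity: 13 ≡ 1 and 29 ≡ 1 (mod 4), so (13/29) = +(29/13).
Reduce top mod 13: now compute (3/13).
Reciprocity: 3 ≡ 3 and 13 ≡ 1 (mod 4), so (3/13) = +(13/3).
Reduce top mod 3: now compute (1/3).
Reached (1/3) = 1. Collecting the sign flips along the way, the symbol is -1.

-1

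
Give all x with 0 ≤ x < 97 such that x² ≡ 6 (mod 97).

97 ≡ 1 (mod 4), so we find a root by search.
Trying successive values, 43² = 1849 ≡ 6 (mod 97). The other root is 97 − 43 = 54.

43, 54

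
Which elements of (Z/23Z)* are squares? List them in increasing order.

Square k = 1,…,11 (k and 23−k give the same square):
1²=1, 2²=4, 3²=9, 4²=16, 5²≡2, 6²≡13, 7²≡3, 8²≡18, 9²≡12, 10²≡8, 11²≡6 (mod 23).
So the quadratic residues mod 23 are {1, 2, 3, 4, 6, 8, 9, 12, 13, 16, 18}.

1, 2, 3, 4, 6, 8, 9, 12, 13, 16, 18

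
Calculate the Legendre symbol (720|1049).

1

Euler's criterion: (720/1049) ≡ 720^524 (mod 1049).
720^2 ≡ 194 (mod 1049)
720^4 ≡ 921 (mod 1049)
720^8 ≡ 649 (mod 1049)
720^16 ≡ 552 (mod 1049)
720^32 ≡ 494 (mod 1049)
720^64 ≡ 668 (mod 1049)
720^128 ≡ 399 (mod 1049)
720^256 ≡ 802 (mod 1049)
720^512 ≡ 167 (mod 1049)
720^524 = 720^(512+8+4) ≡ 1 (mod 1049).
Result is 1, so (720/1049) = 1.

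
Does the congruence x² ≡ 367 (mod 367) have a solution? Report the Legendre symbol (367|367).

First reduce: 367 ≡ 0 (mod 367).
Top reduces to 0: gcd > 1, so the symbol is 0.

0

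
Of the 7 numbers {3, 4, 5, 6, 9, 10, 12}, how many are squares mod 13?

5

(3/13) = +1 → QR.
(4/13) = +1 → QR.
(5/13) = -1 → non-residue.
(6/13) = -1 → non-residue.
(9/13) = +1 → QR.
(10/13) = +1 → QR.
(12/13) = +1 → QR.
Total quadratic residues among the 7: 5.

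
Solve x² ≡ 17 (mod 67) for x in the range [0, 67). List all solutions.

33, 34

Since 67 ≡ 3 (mod 4), a square root of 17 is 17^((67+1)/4) = 17^17 mod 67.
Repeated squaring: 17^2≡21, 17^4≡39, 17^8≡47, 17^16≡65 (mod 67).
17^17 = 17^(16+1) ≡ 33 (mod 67).
Check: 33² = 1089 ≡ 17 (mod 67). The two roots are 33 and 34.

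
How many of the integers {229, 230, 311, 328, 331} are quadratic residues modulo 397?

(229/397) = +1 → QR.
(230/397) = +1 → QR.
(311/397) = -1 → non-residue.
(328/397) = +1 → QR.
(331/397) = -1 → non-residue.
Total quadratic residues among the 5: 3.

3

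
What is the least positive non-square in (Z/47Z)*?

5

(2/47) = +1, so 2 is a residue.
(3/47) = +1, so 3 is a residue.
(4/47) = +1, so 4 is a residue.
(5/47) = −1, so 5 is the smallest positive non-residue mod 47.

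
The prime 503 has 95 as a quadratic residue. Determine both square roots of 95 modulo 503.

Since 503 ≡ 3 (mod 4), a square root of 95 is 95^((503+1)/4) = 95^126 mod 503.
Repeated squaring: 95^2≡474, 95^4≡338, 95^8≡63, 95^16≡448, 95^32≡7, 95^64≡49 (mod 503).
95^126 = 95^(64+32+16+8+4+2) ≡ 108 (mod 503).
Check: 108² = 11664 ≡ 95 (mod 503). The two roots are 108 and 395.

108, 395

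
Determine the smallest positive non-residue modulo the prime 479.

(2/479) = +1, so 2 is a residue.
(3/479) = +1, so 3 is a residue.
(4/479) = +1, so 4 is a residue.
(5/479) = +1, so 5 is a residue.
(6/479) = +1, so 6 is a residue.
(7/479) = +1, so 7 is a residue.
(8/479) = +1, so 8 is a residue.
(9/479) = +1, so 9 is a residue.
(10/479) = +1, so 10 is a residue.
(11/479) = +1, so 11 is a residue.
(12/479) = +1, so 12 is a residue.
(13/479) = −1, so 13 is the smallest positive non-residue mod 479.

13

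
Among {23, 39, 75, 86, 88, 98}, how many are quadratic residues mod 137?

(23/137) = -1 → non-residue.
(39/137) = +1 → QR.
(75/137) = -1 → non-residue.
(86/137) = -1 → non-residue.
(88/137) = +1 → QR.
(98/137) = +1 → QR.
Total quadratic residues among the 6: 3.

3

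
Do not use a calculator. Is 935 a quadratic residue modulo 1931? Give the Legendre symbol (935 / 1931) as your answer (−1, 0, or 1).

Reciprocity: 935 ≡ 3 and 1931 ≡ 3 (mod 4), so (935/1931) = −(1931/935).
Reduce top mod 935: now compute (61/935).
Reciprocity: 61 ≡ 1 and 935 ≡ 3 (mod 4), so (61/935) = +(935/61).
Reduce top mod 61: now compute (20/61).
Pull out 2^2: since 61 ≡ 5 (mod 8), (2/61) = -1, so (2/61)^2 = +1.
Reciprocity: 5 ≡ 1 and 61 ≡ 1 (mod 4), so (5/61) = +(61/5).
Reduce top mod 5: now compute (1/5).
Reached (1/5) = 1. Collecting the sign flips along the way, the symbol is -1.

-1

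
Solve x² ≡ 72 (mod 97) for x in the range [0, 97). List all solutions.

97 ≡ 1 (mod 4), so we find a root by search.
Trying successive values, 13² = 169 ≡ 72 (mod 97). The other root is 97 − 13 = 84.

13, 84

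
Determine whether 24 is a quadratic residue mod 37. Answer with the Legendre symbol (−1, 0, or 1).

-1

Pull out 2^3: since 37 ≡ 5 (mod 8), (2/37) = -1, so (2/37)^3 = -1.
Reciprocity: 3 ≡ 3 and 37 ≡ 1 (mod 4), so (3/37) = +(37/3).
Reduce top mod 3: now compute (1/3).
Reached (1/3) = 1. Collecting the sign flips along the way, the symbol is -1.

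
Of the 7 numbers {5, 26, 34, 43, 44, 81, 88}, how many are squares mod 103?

(5/103) = -1 → non-residue.
(26/103) = +1 → QR.
(34/103) = +1 → QR.
(43/103) = -1 → non-residue.
(44/103) = -1 → non-residue.
(81/103) = +1 → QR.
(88/103) = -1 → non-residue.
Total quadratic residues among the 7: 3.

3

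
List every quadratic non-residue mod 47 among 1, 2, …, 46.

Square k = 1,…,23 (k and 47−k give the same square):
1²=1, 2²=4, 3²=9, 4²=16, 5²=25, 6²=36, 7²≡2, 8²≡17, 9²≡34, 10²≡6, 11²≡27, 12²≡3, 13²≡28, 14²≡8, 15²≡37, 16²≡21, 17²≡7, 18²≡42, 19²≡32, 20²≡24, 21²≡18, 22²≡14, 23²≡12 (mod 47).
The residues are {1, 2, 3, 4, 6, 7, 8, 9, 12, 14, 16, 17, 18, 21, 24, 25, 27, 28, 32, 34, 36, 37, 42}; the non-residues are the remaining 23 nonzero classes.

5 10 11 13 15 19 20 22 23 26 29 30 31 33 35 38 39 40 41 43 44 45 46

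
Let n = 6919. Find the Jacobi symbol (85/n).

0

Reciprocity: 85 ≡ 1 and 6919 ≡ 3 (mod 4), so (85/6919) = +(6919/85).
Reduce top mod 85: now compute (34/85).
Pull out 2: since 85 ≡ 5 (mod 8), (2/85) = -1.
Reciprocity: 17 ≡ 1 and 85 ≡ 1 (mod 4), so (17/85) = +(85/17).
Reduce top mod 17: now compute (0/17).
Top reduces to 0: gcd > 1, so the symbol is 0.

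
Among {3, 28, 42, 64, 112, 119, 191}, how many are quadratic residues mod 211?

(3/211) = -1 → non-residue.
(28/211) = -1 → non-residue.
(42/211) = -1 → non-residue.
(64/211) = +1 → QR.
(112/211) = -1 → non-residue.
(119/211) = +1 → QR.
(191/211) = -1 → non-residue.
Total quadratic residues among the 7: 2.

2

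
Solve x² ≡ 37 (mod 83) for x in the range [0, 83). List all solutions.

Since 83 ≡ 3 (mod 4), a square root of 37 is 37^((83+1)/4) = 37^21 mod 83.
Repeated squaring: 37^2≡41, 37^4≡21, 37^8≡26, 37^16≡12 (mod 83).
37^21 = 37^(16+4+1) ≡ 28 (mod 83).
Check: 28² = 784 ≡ 37 (mod 83). The two roots are 28 and 55.

28, 55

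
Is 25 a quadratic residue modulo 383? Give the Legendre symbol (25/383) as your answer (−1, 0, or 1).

1

Reciprocity: 25 ≡ 1 and 383 ≡ 3 (mod 4), so (25/383) = +(383/25).
Reduce top mod 25: now compute (8/25).
Pull out 2^3: since 25 ≡ 1 (mod 8), (2/25) = +1, so (2/25)^3 = +1.
Reached (1/25) = 1. Collecting the sign flips along the way, the symbol is +1.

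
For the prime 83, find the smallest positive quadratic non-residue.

(2/83) = −1, so 2 is the smallest positive non-residue mod 83.

2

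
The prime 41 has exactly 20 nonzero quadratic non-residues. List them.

3,6,7,11,12,13,14,15,17,19,22,24,26,27,28,29,30,34,35,38

Square k = 1,…,20 (k and 41−k give the same square):
1²=1, 2²=4, 3²=9, 4²=16, 5²=25, 6²=36, 7²≡8, 8²≡23, 9²≡40, 10²≡18, 11²≡39, 12²≡21, 13²≡5, 14²≡32, 15²≡20, 16²≡10, 17²≡2, 18²≡37, 19²≡33, 20²≡31 (mod 41).
The residues are {1, 2, 4, 5, 8, 9, 10, 16, 18, 20, 21, 23, 25, 31, 32, 33, 36, 37, 39, 40}; the non-residues are the remaining 20 nonzero classes.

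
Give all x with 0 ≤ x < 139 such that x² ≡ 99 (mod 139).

Since 139 ≡ 3 (mod 4), a square root of 99 is 99^((139+1)/4) = 99^35 mod 139.
Repeated squaring: 99^2≡71, 99^4≡37, 99^8≡118, 99^16≡24, 99^32≡20 (mod 139).
99^35 = 99^(32+2+1) ≡ 51 (mod 139).
Check: 51² = 2601 ≡ 99 (mod 139). The two roots are 51 and 88.

51, 88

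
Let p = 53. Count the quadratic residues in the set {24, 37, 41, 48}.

(24/53) = +1 → QR.
(37/53) = +1 → QR.
(41/53) = -1 → non-residue.
(48/53) = -1 → non-residue.
Total quadratic residues among the 4: 2.

2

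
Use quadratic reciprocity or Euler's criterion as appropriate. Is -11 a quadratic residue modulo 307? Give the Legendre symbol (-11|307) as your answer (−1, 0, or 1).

Euler's criterion: (-11/307) ≡ 296^153 (mod 307).
296^2 ≡ 121 (mod 307)
296^4 ≡ 212 (mod 307)
296^8 ≡ 122 (mod 307)
296^16 ≡ 148 (mod 307)
296^32 ≡ 107 (mod 307)
296^64 ≡ 90 (mod 307)
296^128 ≡ 118 (mod 307)
296^153 = 296^(128+16+8+1) ≡ 306 (mod 307).
Result is 306 ≡ −1, so (-11/307) = −1.

-1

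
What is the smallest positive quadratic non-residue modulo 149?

2

(2/149) = −1, so 2 is the smallest positive non-residue mod 149.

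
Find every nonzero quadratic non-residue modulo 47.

Square k = 1,…,23 (k and 47−k give the same square):
1²=1, 2²=4, 3²=9, 4²=16, 5²=25, 6²=36, 7²≡2, 8²≡17, 9²≡34, 10²≡6, 11²≡27, 12²≡3, 13²≡28, 14²≡8, 15²≡37, 16²≡21, 17²≡7, 18²≡42, 19²≡32, 20²≡24, 21²≡18, 22²≡14, 23²≡12 (mod 47).
The residues are {1, 2, 3, 4, 6, 7, 8, 9, 12, 14, 16, 17, 18, 21, 24, 25, 27, 28, 32, 34, 36, 37, 42}; the non-residues are the remaining 23 nonzero classes.

5, 10, 11, 13, 15, 19, 20, 22, 23, 26, 29, 30, 31, 33, 35, 38, 39, 40, 41, 43, 44, 45, 46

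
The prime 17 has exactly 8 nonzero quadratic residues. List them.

1 2 4 8 9 13 15 16

Square k = 1,…,8 (k and 17−k give the same square):
1²=1, 2²=4, 3²=9, 4²=16, 5²≡8, 6²≡2, 7²≡15, 8²≡13 (mod 17).
So the quadratic residues mod 17 are {1, 2, 4, 8, 9, 13, 15, 16}.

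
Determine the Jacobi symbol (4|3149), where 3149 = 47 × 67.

1

Pull out 2^2: since 3149 ≡ 5 (mod 8), (2/3149) = -1, so (2/3149)^2 = +1.
Reached (1/3149) = 1. Collecting the sign flips along the way, the symbol is +1.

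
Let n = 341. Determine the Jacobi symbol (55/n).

Reciprocity: 55 ≡ 3 and 341 ≡ 1 (mod 4), so (55/341) = +(341/55).
Reduce top mod 55: now compute (11/55).
Reciprocity: 11 ≡ 3 and 55 ≡ 3 (mod 4), so (11/55) = −(55/11).
Reduce top mod 11: now compute (0/11).
Top reduces to 0: gcd > 1, so the symbol is 0.

0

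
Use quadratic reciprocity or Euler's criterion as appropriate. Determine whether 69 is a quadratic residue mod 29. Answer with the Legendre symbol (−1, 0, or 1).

-1

Euler's criterion: (69/29) ≡ 11^14 (mod 29).
11^2 ≡ 5 (mod 29)
11^4 ≡ 25 (mod 29)
11^8 ≡ 16 (mod 29)
11^14 = 11^(8+4+2) ≡ 28 (mod 29).
Result is 28 ≡ −1, so (69/29) = −1.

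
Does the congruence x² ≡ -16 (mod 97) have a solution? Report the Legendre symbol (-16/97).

1

First reduce: -16 ≡ 81 (mod 97).
Reciprocity: 81 ≡ 1 and 97 ≡ 1 (mod 4), so (81/97) = +(97/81).
Reduce top mod 81: now compute (16/81).
Pull out 2^4: since 81 ≡ 1 (mod 8), (2/81) = +1, so (2/81)^4 = +1.
Reached (1/81) = 1. Collecting the sign flips along the way, the symbol is +1.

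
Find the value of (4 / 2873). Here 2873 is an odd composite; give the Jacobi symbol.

Pull out 2^2: since 2873 ≡ 1 (mod 8), (2/2873) = +1, so (2/2873)^2 = +1.
Reached (1/2873) = 1. Collecting the sign flips along the way, the symbol is +1.

1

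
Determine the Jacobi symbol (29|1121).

-1

Reciprocity: 29 ≡ 1 and 1121 ≡ 1 (mod 4), so (29/1121) = +(1121/29).
Reduce top mod 29: now compute (19/29).
Reciprocity: 19 ≡ 3 and 29 ≡ 1 (mod 4), so (19/29) = +(29/19).
Reduce top mod 19: now compute (10/19).
Pull out 2: since 19 ≡ 3 (mod 8), (2/19) = -1.
Reciprocity: 5 ≡ 1 and 19 ≡ 3 (mod 4), so (5/19) = +(19/5).
Reduce top mod 5: now compute (4/5).
Pull out 2^2: since 5 ≡ 5 (mod 8), (2/5) = -1, so (2/5)^2 = +1.
Reached (1/5) = 1. Collecting the sign flips along the way, the symbol is -1.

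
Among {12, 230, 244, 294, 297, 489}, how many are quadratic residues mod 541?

(12/541) = +1 → QR.
(230/541) = -1 → non-residue.
(244/541) = -1 → non-residue.
(294/541) = -1 → non-residue.
(297/541) = -1 → non-residue.
(489/541) = -1 → non-residue.
Total quadratic residues among the 6: 1.

1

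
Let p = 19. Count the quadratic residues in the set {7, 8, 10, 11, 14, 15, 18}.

(7/19) = +1 → QR.
(8/19) = -1 → non-residue.
(10/19) = -1 → non-residue.
(11/19) = +1 → QR.
(14/19) = -1 → non-residue.
(15/19) = -1 → non-residue.
(18/19) = -1 → non-residue.
Total quadratic residues among the 7: 2.

2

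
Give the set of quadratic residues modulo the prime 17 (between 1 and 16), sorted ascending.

Square k = 1,…,8 (k and 17−k give the same square):
1²=1, 2²=4, 3²=9, 4²=16, 5²≡8, 6²≡2, 7²≡15, 8²≡13 (mod 17).
So the quadratic residues mod 17 are {1, 2, 4, 8, 9, 13, 15, 16}.

1, 2, 4, 8, 9, 13, 15, 16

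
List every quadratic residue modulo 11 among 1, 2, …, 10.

Square k = 1,…,5 (k and 11−k give the same square):
1²=1, 2²=4, 3²=9, 4²≡5, 5²≡3 (mod 11).
So the quadratic residues mod 11 are {1, 3, 4, 5, 9}.

1, 3, 4, 5, 9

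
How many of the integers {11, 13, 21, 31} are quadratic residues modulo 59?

(11/59) = -1 → non-residue.
(13/59) = -1 → non-residue.
(21/59) = +1 → QR.
(31/59) = -1 → non-residue.
Total quadratic residues among the 4: 1.

1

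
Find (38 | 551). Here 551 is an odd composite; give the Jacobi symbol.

0

Pull out 2: since 551 ≡ 7 (mod 8), (2/551) = +1.
Reciprocity: 19 ≡ 3 and 551 ≡ 3 (mod 4), so (19/551) = −(551/19).
Reduce top mod 19: now compute (0/19).
Top reduces to 0: gcd > 1, so the symbol is 0.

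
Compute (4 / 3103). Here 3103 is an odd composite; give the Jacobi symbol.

1

Pull out 2^2: since 3103 ≡ 7 (mod 8), (2/3103) = +1, so (2/3103)^2 = +1.
Reached (1/3103) = 1. Collecting the sign flips along the way, the symbol is +1.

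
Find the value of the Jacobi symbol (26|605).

1

Pull out 2: since 605 ≡ 5 (mod 8), (2/605) = -1.
Reciprocity: 13 ≡ 1 and 605 ≡ 1 (mod 4), so (13/605) = +(605/13).
Reduce top mod 13: now compute (7/13).
Reciprocity: 7 ≡ 3 and 13 ≡ 1 (mod 4), so (7/13) = +(13/7).
Reduce top mod 7: now compute (6/7).
Pull out 2: since 7 ≡ 7 (mod 8), (2/7) = +1.
Reciprocity: 3 ≡ 3 and 7 ≡ 3 (mod 4), so (3/7) = −(7/3).
Reduce top mod 3: now compute (1/3).
Reached (1/3) = 1. Collecting the sign flips along the way, the symbol is +1.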